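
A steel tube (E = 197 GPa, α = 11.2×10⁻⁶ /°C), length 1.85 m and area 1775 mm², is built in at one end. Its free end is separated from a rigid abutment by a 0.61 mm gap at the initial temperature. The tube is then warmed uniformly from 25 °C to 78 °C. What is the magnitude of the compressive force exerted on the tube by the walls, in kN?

P ≈ 92.3 kN

Unrestrained expansion: δ_free = αΔT L = 11.2×10⁻⁶ × 53 × 1850 = 1.098 mm.
This exceeds the 0.61 mm gap, so the wall pushes back. The portion of expansion that must be recovered elastically is δ_free − gap = 1.098 − 0.61 = 0.4882 mm.
So σ = E(δ_free − g)/L = 197×10³ × 0.4882/1850 = 51.98 MPa.
Force on the wall = σA = 51.98 × 1775 mm² = 92.27 kN.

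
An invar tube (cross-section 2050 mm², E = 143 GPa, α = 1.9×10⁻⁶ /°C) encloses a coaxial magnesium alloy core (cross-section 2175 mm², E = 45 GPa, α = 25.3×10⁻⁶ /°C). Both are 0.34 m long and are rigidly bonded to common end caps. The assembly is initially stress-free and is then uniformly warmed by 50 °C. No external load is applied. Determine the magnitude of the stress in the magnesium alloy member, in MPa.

The magnesium alloy has the larger α, so on heating it would change length more than the invar if both were free. The rigid plates force a common final length, so the magnesium alloy is put into compression and the invar into tension, with equal and opposite forces P (no external load).
Setting the final lengths equal and cancelling L: (α₁ − α₂)ΔT = P/(A₁E₁) + P/(A₂E₂).
|α₁ − α₂|·ΔT = 23.4×10⁻⁶ × 50 = 0.00117.
1/(A₁E₁) + 1/(A₂E₂) = 1/(2050×143×10³) + 1/(2175×45×10³) = 1.363×10⁻⁸ N⁻¹.
So P = 0.00117 / 1.363×10⁻⁸ = 85.85 kN.
σ_{magnesium alloy} = P/A₂ = 85850/2175 = 39.47 MPa, compressive.

σ ≈ 39.5 MPa (compressive)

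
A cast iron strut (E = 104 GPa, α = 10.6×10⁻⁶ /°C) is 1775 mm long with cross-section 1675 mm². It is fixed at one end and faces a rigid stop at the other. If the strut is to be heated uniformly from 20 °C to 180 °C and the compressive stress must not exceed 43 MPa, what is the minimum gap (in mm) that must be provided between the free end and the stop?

Free expansion if unrestrained: δ_free = αΔT L = 10.6×10⁻⁶ × 160 × 1775 = 3.01 mm.
A stress of 43 MPa corresponds to the wall pushing the strut back by σL/E = 43×1775/(104×10³) = 0.7339 mm.
The gap must absorb the remainder: g_min = 3.01 − 0.7339 = 2.277 mm.

g ≈ 2.28 mm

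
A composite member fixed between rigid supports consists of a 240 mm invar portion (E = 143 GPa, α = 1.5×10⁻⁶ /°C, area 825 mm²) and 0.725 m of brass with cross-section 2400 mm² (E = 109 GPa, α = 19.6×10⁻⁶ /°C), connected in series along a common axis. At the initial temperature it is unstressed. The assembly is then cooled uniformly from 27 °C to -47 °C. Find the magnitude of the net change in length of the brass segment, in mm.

|ΔL| ≈ 0.43 mm

With the walls removed the bar would change length by δ_free = Σ αᵢΔT Lᵢ = 1.5×10⁻⁶×74×240 + 19.6×10⁻⁶×74×725 = 1.078 mm.
Since the ends are fixed, an axial force P builds up, equal in every segment, with P · Σ Lᵢ/(AᵢEᵢ) = δ_free.
The series flexibility is Σ Lᵢ/(AᵢEᵢ) = 240/(825×143×10³) + 725/(2400×109×10³) = 4.806×10⁻⁶ mm/N.
P = 1.078 / 4.806×10⁻⁶ = 224400 N = 224.4 kN, tensile.
For the brass segment, free thermal change = 19.6×10⁻⁶×74×725 = 1.052 mm and elastic change from P = 224400×725/(2400×109×10³) = 0.6218 mm; these oppose, so the net change is 0.43 mm (segment shortens).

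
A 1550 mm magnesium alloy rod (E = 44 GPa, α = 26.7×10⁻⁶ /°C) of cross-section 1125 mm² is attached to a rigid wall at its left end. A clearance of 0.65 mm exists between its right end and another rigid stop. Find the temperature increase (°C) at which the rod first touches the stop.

ΔT ≈ 15.7 °C

The gap closes when αΔT L = 0.65 mm, since the rod is still unstressed at that instant.
ΔT = 0.65 / (26.7×10⁻⁶ × 1550) = 15.71 °C.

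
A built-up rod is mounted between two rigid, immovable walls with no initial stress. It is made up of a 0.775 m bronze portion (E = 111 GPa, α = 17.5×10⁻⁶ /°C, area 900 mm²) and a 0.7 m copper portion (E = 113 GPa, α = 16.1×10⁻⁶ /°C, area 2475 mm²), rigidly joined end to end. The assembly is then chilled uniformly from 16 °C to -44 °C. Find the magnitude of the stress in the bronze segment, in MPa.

If the supports were absent, the total length change would be Σ αᵢΔT Lᵢ = 17.5×10⁻⁶×60×775 + 16.1×10⁻⁶×60×700 = 1.49 mm.
The rigid supports impose zero overall length change; the single axial force P common to all segments must satisfy P Σ Lᵢ/(AᵢEᵢ) = δ_free.
Σ Lᵢ/(AᵢEᵢ) = 775/(900×111×10³) + 700/(2475×113×10³) = 1.026×10⁻⁵ mm/N.
P = 1.49 / 1.026×10⁻⁵ = 145200 N = 145.2 kN, tensile.
σ_{bronze} = P / A = 145200 / 900 = 161.3 MPa.

σ ≈ 161 MPa (tensile)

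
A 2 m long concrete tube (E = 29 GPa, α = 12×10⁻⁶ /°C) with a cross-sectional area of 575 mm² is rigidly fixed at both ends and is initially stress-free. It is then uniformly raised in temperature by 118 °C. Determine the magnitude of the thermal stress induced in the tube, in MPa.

The supports are rigid, so the total axial strain is zero. The restrained thermal strain is ε = αΔT = 12×10⁻⁶ × 118 = 1416×10⁻⁶.
The stress required to suppress this strain is σ = Eε = 29×10³ × 1416×10⁻⁶ = 41.06 MPa, compressive since the tube is trying to expand.

σ ≈ 41.1 MPa (compressive)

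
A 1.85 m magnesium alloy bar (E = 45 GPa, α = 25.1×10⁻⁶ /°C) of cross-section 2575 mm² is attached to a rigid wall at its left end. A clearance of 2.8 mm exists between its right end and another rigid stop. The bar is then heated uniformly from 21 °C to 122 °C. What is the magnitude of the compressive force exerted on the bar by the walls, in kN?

P ≈ 118 kN

If the wall were absent the bar would grow by αΔT L = 25.1×10⁻⁶ × 101 × 1850 = 4.69 mm.
This exceeds the 2.8 mm gap, so the wall pushes back. The portion of expansion that must be recovered elastically is δ_free − gap = 4.69 − 2.8 = 1.89 mm.
So σ = E(δ_free − g)/L = 45×10³ × 1.89/1850 = 45.97 MPa.
Force on the wall = σA = 45.97 × 2575 mm² = 118.4 kN.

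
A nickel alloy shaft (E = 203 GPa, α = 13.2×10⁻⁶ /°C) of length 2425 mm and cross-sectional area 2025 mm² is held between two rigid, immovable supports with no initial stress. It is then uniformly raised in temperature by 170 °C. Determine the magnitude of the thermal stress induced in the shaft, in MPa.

σ ≈ 456 MPa (compressive)

The supports are rigid, so the total axial strain is zero. The restrained thermal strain is ε = αΔT = 13.2×10⁻⁶ × 170 = 2244×10⁻⁶.
Hence σ = E·αΔT = 203×10³ × 2244×10⁻⁶ = 455.5 MPa, compressive.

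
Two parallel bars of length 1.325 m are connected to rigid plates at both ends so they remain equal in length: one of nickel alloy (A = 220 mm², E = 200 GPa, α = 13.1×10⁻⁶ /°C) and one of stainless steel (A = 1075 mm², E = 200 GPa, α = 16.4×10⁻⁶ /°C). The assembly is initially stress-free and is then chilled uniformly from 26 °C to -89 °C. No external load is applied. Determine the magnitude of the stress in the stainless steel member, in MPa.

σ ≈ 12.9 MPa (tensile)

Both members must finish at the same length. With the larger α, the stainless steel tends to over-contract; the plates restrain it, putting the stainless steel in tension and the nickel alloy in compression. With no external load the two internal forces are equal and opposite, magnitude P.
Setting the final lengths equal and cancelling L: (α₁ − α₂)ΔT = P/(A₁E₁) + P/(A₂E₂).
|α₁ − α₂|·ΔT = 3.3×10⁻⁶ × 115 = 0.0003795.
1/(A₁E₁) + 1/(A₂E₂) = 1/(220×200×10³) + 1/(1075×200×10³) = 2.738×10⁻⁸ N⁻¹.
So P = 0.0003795 / 2.738×10⁻⁸ = 13.86 kN.
σ_{stainless steel} = P/A₂ = 13860/1075 = 12.89 MPa, tensile.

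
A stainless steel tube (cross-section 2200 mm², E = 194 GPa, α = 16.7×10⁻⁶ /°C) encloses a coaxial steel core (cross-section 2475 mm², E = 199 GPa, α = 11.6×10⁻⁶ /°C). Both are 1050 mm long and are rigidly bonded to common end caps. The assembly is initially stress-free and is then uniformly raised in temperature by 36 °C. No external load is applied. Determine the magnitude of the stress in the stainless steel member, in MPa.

σ ≈ 19.1 MPa (compressive)

The stainless steel has the larger α, so on heating it would change length more than the steel if both were free. The rigid plates force a common final length, so the stainless steel is put into compression and the steel into tension, with equal and opposite forces P (no external load).
Setting the final lengths equal and cancelling L: (α₁ − α₂)ΔT = P/(A₁E₁) + P/(A₂E₂).
|α₁ − α₂|·ΔT = 5.1×10⁻⁶ × 36 = 0.0001836.
1/(A₁E₁) + 1/(A₂E₂) = 1/(2200×194×10³) + 1/(2475×199×10³) = 4.373×10⁻⁹ N⁻¹.
So P = 0.0001836 / 4.373×10⁻⁹ = 41.98 kN.
σ_{stainless steel} = P/A₁ = 41980/2200 = 19.08 MPa, compressive.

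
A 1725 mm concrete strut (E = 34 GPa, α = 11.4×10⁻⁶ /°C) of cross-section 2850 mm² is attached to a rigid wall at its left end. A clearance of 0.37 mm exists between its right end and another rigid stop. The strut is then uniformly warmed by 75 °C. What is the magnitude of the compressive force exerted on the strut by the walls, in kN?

P ≈ 62.1 kN

Free thermal elongation = αΔT L = 11.4×10⁻⁶ × 75 × 1725 = 1.475 mm.
This exceeds the 0.37 mm gap, so the wall pushes back. The portion of expansion that must be recovered elastically is δ_free − gap = 1.475 − 0.37 = 1.105 mm.
Compatibility: PL/(AE) = 1.105 mm, so σ = P/A = E × (1.105/1725) = 21.78 MPa.
Force on the wall = σA = 21.78 × 2850 mm² = 62.07 kN.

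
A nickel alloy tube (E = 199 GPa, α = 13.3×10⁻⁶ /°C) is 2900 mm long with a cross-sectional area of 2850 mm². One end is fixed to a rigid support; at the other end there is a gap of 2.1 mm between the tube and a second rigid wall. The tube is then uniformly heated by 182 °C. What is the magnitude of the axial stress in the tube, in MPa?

σ ≈ 338 MPa (compressive)

Free thermal elongation = αΔT L = 13.3×10⁻⁶ × 182 × 2900 = 7.02 mm.
The gap closes (δ_free > 2.1 mm) and the wall then resists a further 7.02 − 2.1 = 4.92 mm of expansion.
That suppressed elongation corresponds to σ = E·Δ/L = 199×10³ × 4.92/2900 = 337.6 MPa.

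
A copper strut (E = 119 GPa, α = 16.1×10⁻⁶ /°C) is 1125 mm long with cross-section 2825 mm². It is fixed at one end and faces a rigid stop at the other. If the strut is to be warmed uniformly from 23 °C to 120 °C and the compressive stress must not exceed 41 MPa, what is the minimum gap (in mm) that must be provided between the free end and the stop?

Free expansion if unrestrained: δ_free = αΔT L = 16.1×10⁻⁶ × 97 × 1125 = 1.757 mm.
At the allowable stress the elastic shortening the wall may impose is σL/E = 41 × 1125 / (119×10³) = 0.3876 mm.
So the gap has to take up the difference, g_min = δ_free − σL/E = 1.757 − 0.3876 = 1.369 mm.

g ≈ 1.37 mm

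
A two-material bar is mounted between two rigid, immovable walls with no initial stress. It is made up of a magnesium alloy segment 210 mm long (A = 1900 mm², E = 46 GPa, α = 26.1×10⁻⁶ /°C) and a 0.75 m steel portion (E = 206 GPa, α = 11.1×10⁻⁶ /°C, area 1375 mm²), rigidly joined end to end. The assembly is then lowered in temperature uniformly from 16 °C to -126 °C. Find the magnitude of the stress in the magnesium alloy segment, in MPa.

Free thermal contraction of the whole bar: Σ αᵢΔT Lᵢ = 26.1×10⁻⁶×142×210 + 11.1×10⁻⁶×142×750 = 1.96 mm.
The rigid supports impose zero overall length change; the single axial force P common to all segments must satisfy P Σ Lᵢ/(AᵢEᵢ) = δ_free.
Σ Lᵢ/(AᵢEᵢ) = 210/(1900×46×10³) + 750/(1375×206×10³) = 5.051×10⁻⁶ mm/N.
So P = 1.96 / 5.051×10⁻⁶ = 388.2 kN, tensile.
σ_{magnesium alloy} = P / A = 388200 / 1900 = 204.3 MPa.

σ ≈ 204 MPa (tensile)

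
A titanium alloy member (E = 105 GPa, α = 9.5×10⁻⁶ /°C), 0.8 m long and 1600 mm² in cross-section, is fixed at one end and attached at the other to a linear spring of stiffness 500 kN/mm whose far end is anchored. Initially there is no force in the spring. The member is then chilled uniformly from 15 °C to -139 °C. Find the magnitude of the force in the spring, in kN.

If the spring were absent the member would shorten by αΔT L = 9.5×10⁻⁶ × 154 × 800 = 1.17 mm.
With a force P in the spring, the elastic change of the member is PL/(AE) and that of the spring is P/k; compatibility requires their sum to equal δ_free.
P [ L/(AE) + 1/k ] = δ_free → P [ 800/(1600×105×10³) + 1/(500×10³) ] = 1.17.
P = 1.17 / 6.762×10⁻⁶ = 173100 N.

P ≈ 173 kN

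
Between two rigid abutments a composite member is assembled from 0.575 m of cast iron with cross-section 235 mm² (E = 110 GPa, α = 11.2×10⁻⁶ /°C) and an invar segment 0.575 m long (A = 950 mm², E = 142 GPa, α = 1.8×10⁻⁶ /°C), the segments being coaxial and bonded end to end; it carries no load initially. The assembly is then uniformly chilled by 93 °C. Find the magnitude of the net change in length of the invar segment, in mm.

Free thermal contraction of the whole bar: Σ αᵢΔT Lᵢ = 11.2×10⁻⁶×93×575 + 1.8×10⁻⁶×93×575 = 0.6952 mm.
The rigid supports impose zero overall length change; the single axial force P common to all segments must satisfy P Σ Lᵢ/(AᵢEᵢ) = δ_free.
Σ Lᵢ/(AᵢEᵢ) = 575/(235×110×10³) + 575/(950×142×10³) = 2.651×10⁻⁵ mm/N.
Hence P = δ_free / Σ(L/AE) = 0.6952/2.651×10⁻⁵ = 26.23 kN (tensile).
For the invar segment, free thermal change = 1.8×10⁻⁶×93×575 = 0.09626 mm and elastic change from P = 26230×575/(950×142×10³) = 0.1118 mm; these oppose, so the net change is 0.0155 mm (segment lengthens).

|ΔL| ≈ 0.0155 mm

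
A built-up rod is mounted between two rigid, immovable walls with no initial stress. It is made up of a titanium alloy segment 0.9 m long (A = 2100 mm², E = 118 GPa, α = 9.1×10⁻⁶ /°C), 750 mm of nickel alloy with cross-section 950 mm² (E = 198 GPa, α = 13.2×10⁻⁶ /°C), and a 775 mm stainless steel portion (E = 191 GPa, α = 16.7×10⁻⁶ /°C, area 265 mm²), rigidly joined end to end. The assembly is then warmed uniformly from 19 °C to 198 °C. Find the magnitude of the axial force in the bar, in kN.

P ≈ 242 kN (compressive)

Free thermal expansion of the whole bar: Σ αᵢΔT Lᵢ = 9.1×10⁻⁶×179×900 + 13.2×10⁻⁶×179×750 + 16.7×10⁻⁶×179×775 = 5.555 mm.
The walls prevent any net length change, so an axial force P (same in every segment) develops. Compatibility: P · Σ Lᵢ/(AᵢEᵢ) = δ_free.
Σ Lᵢ/(AᵢEᵢ) = 900/(2100×118×10³) + 750/(950×198×10³) + 775/(265×191×10³) = 2.293×10⁻⁵ mm/N.
So P = 5.555 / 2.293×10⁻⁵ = 242.2 kN, compressive.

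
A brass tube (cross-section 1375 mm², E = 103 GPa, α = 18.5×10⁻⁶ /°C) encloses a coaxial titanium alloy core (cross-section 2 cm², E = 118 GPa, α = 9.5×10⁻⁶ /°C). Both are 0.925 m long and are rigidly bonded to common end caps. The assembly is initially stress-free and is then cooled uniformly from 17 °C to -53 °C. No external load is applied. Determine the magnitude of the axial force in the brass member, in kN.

P ≈ 12.7 kN (tensile in the brass)

Both members must finish at the same length. With the larger α, the brass tends to over-contract; the plates restrain it, putting the brass in tension and the titanium alloy in compression. With no external load the two internal forces are equal and opposite, magnitude P.
Equating the net (thermal + elastic) strains gives |α₁ − α₂|·ΔT = P·[1/(A₁E₁) + 1/(A₂E₂)].
|α₁ − α₂|·ΔT = 9×10⁻⁶ × 70 = 0.00063.
1/(A₁E₁) + 1/(A₂E₂) = 1/(1375×103×10³) + 1/(200×118×10³) = 4.943×10⁻⁸ N⁻¹.
So P = 0.00063 / 4.943×10⁻⁸ = 12.74 kN.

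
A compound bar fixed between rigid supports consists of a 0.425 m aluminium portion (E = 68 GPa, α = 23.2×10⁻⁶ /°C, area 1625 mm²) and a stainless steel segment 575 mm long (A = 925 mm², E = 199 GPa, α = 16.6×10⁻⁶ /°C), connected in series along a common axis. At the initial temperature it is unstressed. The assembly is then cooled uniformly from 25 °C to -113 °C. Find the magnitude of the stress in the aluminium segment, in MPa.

With the walls removed the bar would change length by δ_free = Σ αᵢΔT Lᵢ = 23.2×10⁻⁶×138×425 + 16.6×10⁻⁶×138×575 = 2.678 mm.
The walls prevent any net length change, so an axial force P (same in every segment) develops. Compatibility: P · Σ Lᵢ/(AᵢEᵢ) = δ_free.
The series flexibility is Σ Lᵢ/(AᵢEᵢ) = 425/(1625×68×10³) + 575/(925×199×10³) = 6.97×10⁻⁶ mm/N.
Hence P = δ_free / Σ(L/AE) = 2.678/6.97×10⁻⁶ = 384.2 kN (tensile).
σ_{aluminium} = P / A = 384200 / 1625 = 236.4 MPa.

σ ≈ 236 MPa (tensile)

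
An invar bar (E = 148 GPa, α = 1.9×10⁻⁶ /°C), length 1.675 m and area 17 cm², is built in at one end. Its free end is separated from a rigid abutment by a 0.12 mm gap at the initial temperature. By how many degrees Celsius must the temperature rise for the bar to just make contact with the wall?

ΔT ≈ 37.7 °C

The gap closes when αΔT L = 0.12 mm, since the bar is still unstressed at that instant.
So ΔT = g/(αL) = 0.12/(1.9×10⁻⁶ × 1675) = 37.71 °C.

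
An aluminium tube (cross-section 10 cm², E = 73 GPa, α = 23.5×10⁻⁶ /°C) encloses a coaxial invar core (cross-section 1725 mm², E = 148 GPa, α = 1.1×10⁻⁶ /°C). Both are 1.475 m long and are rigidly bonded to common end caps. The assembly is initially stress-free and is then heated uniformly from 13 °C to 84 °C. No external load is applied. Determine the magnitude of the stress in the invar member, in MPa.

The aluminium has the larger α, so on heating it would change length more than the invar if both were free. The rigid plates force a common final length, so the aluminium is put into compression and the invar into tension, with equal and opposite forces P (no external load).
Compatibility of the two members (thermal + elastic change equal): (α₁ − α₂)ΔT = P·[1/(A₁E₁) + 1/(A₂E₂)].
|α₁ − α₂|·ΔT = 22.4×10⁻⁶ × 71 = 0.00159.
1/(A₁E₁) + 1/(A₂E₂) = 1/(1000×73×10³) + 1/(1725×148×10³) = 1.762×10⁻⁸ N⁻¹.
P = 0.00159 / 1.762×10⁻⁸ = 90280 N = 90.28 kN.
σ_{invar} = P/A₂ = 90280/1725 = 52.34 MPa, tensile.

σ ≈ 52.3 MPa (tensile)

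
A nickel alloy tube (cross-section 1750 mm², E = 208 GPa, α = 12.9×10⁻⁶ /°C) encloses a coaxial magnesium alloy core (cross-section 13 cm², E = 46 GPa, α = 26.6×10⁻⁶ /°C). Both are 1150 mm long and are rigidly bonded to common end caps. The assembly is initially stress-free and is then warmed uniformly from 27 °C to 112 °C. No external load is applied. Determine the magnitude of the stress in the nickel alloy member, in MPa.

Both members must finish at the same length. With the larger α, the magnesium alloy tends to over-expand; the plates restrain it, putting the magnesium alloy in compression and the nickel alloy in tension. With no external load the two internal forces are equal and opposite, magnitude P.
Compatibility of the two members (thermal + elastic change equal): (α₁ − α₂)ΔT = P·[1/(A₁E₁) + 1/(A₂E₂)].
|α₁ − α₂|·ΔT = 13.7×10⁻⁶ × 85 = 0.001165.
1/(A₁E₁) + 1/(A₂E₂) = 1/(1750×208×10³) + 1/(1300×46×10³) = 1.947×10⁻⁸ N⁻¹.
So P = 0.001165 / 1.947×10⁻⁸ = 59.81 kN.
σ_{nickel alloy} = P/A₁ = 59810/1750 = 34.18 MPa, tensile.

σ ≈ 34.2 MPa (tensile)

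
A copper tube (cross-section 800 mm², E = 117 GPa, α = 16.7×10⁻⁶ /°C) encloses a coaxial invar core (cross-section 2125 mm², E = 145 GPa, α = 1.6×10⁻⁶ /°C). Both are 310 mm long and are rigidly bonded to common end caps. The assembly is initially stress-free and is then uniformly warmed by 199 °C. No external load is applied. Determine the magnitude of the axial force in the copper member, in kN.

Equilibrium of a rigid end plate with no external load gives equal and opposite internal forces ±P in the two members. Since α_{copper} > α_{invar}, heating drives the copper into compression and the invar into tension.
Equating the net (thermal + elastic) strains gives |α₁ − α₂|·ΔT = P·[1/(A₁E₁) + 1/(A₂E₂)].
|α₁ − α₂|·ΔT = 15.1×10⁻⁶ × 199 = 0.003005.
1/(A₁E₁) + 1/(A₂E₂) = 1/(800×117×10³) + 1/(2125×145×10³) = 1.393×10⁻⁸ N⁻¹.
P = 0.003005 / 1.393×10⁻⁸ = 215700 N = 215.7 kN.

P ≈ 216 kN (compressive in the copper)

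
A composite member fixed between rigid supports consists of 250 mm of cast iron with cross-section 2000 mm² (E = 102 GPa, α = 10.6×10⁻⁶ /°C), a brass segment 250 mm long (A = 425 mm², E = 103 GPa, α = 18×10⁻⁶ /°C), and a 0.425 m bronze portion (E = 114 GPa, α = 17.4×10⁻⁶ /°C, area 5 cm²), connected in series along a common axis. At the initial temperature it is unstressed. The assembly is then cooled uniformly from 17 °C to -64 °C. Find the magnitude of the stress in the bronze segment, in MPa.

If the supports were absent, the total length change would be Σ αᵢΔT Lᵢ = 10.6×10⁻⁶×81×250 + 18×10⁻⁶×81×250 + 17.4×10⁻⁶×81×425 = 1.178 mm.
Since the ends are fixed, an axial force P builds up, equal in every segment, with P · Σ Lᵢ/(AᵢEᵢ) = δ_free.
The series flexibility is Σ Lᵢ/(AᵢEᵢ) = 250/(2000×102×10³) + 250/(425×103×10³) + 425/(500×114×10³) = 1.439×10⁻⁵ mm/N.
Hence P = δ_free / Σ(L/AE) = 1.178/1.439×10⁻⁵ = 81.86 kN (tensile).
σ_{bronze} = P / A = 81860 / 500 = 163.7 MPa.

σ ≈ 164 MPa (tensile)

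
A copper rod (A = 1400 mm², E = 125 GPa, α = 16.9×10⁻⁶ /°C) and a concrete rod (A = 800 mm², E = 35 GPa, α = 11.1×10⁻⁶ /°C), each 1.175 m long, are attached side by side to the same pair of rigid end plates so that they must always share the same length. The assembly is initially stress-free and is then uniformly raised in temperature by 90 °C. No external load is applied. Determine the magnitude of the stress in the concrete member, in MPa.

σ ≈ 15.7 MPa (tensile)

The copper has the larger α, so on heating it would change length more than the concrete if both were free. The rigid plates force a common final length, so the copper is put into compression and the concrete into tension, with equal and opposite forces P (no external load).
Equating the net (thermal + elastic) strains gives |α₁ − α₂|·ΔT = P·[1/(A₁E₁) + 1/(A₂E₂)].
|α₁ − α₂|·ΔT = 5.8×10⁻⁶ × 90 = 0.000522.
1/(A₁E₁) + 1/(A₂E₂) = 1/(1400×125×10³) + 1/(800×35×10³) = 4.143×10⁻⁸ N⁻¹.
So P = 0.000522 / 4.143×10⁻⁸ = 12.6 kN.
σ_{concrete} = P/A₂ = 12600/800 = 15.75 MPa, tensile.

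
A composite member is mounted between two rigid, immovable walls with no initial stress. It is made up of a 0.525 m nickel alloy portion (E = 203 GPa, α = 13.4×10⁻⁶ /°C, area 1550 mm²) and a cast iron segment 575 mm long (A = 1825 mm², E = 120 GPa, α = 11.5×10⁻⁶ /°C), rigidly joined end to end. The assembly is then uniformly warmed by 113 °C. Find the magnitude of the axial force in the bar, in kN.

If the supports were absent, the total length change would be Σ αᵢΔT Lᵢ = 13.4×10⁻⁶×113×525 + 11.5×10⁻⁶×113×575 = 1.542 mm.
Since the ends are fixed, an axial force P builds up, equal in every segment, with P · Σ Lᵢ/(AᵢEᵢ) = δ_free.
The series flexibility is Σ Lᵢ/(AᵢEᵢ) = 525/(1550×203×10³) + 575/(1825×120×10³) = 4.294×10⁻⁶ mm/N.
So P = 1.542 / 4.294×10⁻⁶ = 359.1 kN, compressive.

P ≈ 359 kN (compressive)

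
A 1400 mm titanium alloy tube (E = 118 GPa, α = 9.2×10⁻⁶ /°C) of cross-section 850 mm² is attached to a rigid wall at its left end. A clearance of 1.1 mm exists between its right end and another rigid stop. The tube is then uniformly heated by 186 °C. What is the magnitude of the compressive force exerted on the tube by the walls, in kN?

P ≈ 92.8 kN

Unrestrained expansion: δ_free = αΔT L = 9.2×10⁻⁶ × 186 × 1400 = 2.396 mm.
After closing the 1.1 mm clearance, 2.396 − 1.1 = 1.296 mm of expansion remains to be suppressed by the wall.
That suppressed elongation corresponds to σ = E·Δ/L = 118×10³ × 1.296/1400 = 109.2 MPa.
P = σA = 109.2 × 850 = 92.83 kN.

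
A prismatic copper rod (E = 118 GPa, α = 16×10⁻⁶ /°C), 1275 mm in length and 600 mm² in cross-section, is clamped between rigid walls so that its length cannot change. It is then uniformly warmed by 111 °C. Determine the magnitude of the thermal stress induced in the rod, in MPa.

σ ≈ 210 MPa (compressive)

Because both ends are immovable the net strain is zero, and the suppressed thermal strain is αΔT = 16×10⁻⁶ × 111 = 1776×10⁻⁶.
σ = EαΔT = 118×10³ × 16×10⁻⁶ × 111 = 209.6 MPa (compressive; the rod is trying to expand).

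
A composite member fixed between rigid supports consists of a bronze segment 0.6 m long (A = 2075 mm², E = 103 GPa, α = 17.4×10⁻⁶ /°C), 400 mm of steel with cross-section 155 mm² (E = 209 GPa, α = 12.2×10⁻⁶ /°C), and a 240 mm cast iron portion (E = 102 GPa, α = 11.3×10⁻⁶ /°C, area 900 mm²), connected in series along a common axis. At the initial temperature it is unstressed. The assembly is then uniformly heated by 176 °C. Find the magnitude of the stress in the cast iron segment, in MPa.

σ ≈ 198 MPa (compressive)

Free thermal expansion of the whole bar: Σ αᵢΔT Lᵢ = 17.4×10⁻⁶×176×600 + 12.2×10⁻⁶×176×400 + 11.3×10⁻⁶×176×240 = 3.174 mm.
The walls prevent any net length change, so an axial force P (same in every segment) develops. Compatibility: P · Σ Lᵢ/(AᵢEᵢ) = δ_free.
The series flexibility is Σ Lᵢ/(AᵢEᵢ) = 600/(2075×103×10³) + 400/(155×209×10³) + 240/(900×102×10³) = 1.777×10⁻⁵ mm/N.
P = 3.174 / 1.777×10⁻⁵ = 178600 N = 178.6 kN, compressive.
σ_{cast iron} = P / A = 178600 / 900 = 198.4 MPa.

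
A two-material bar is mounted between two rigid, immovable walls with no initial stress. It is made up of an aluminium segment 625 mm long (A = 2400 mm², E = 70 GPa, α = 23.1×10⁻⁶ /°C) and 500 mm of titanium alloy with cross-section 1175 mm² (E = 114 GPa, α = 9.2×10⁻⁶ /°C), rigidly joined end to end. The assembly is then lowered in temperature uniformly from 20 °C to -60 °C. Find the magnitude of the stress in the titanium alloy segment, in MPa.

σ ≈ 174 MPa (tensile)

With the walls removed the bar would change length by δ_free = Σ αᵢΔT Lᵢ = 23.1×10⁻⁶×80×625 + 9.2×10⁻⁶×80×500 = 1.523 mm.
The rigid supports impose zero overall length change; the single axial force P common to all segments must satisfy P Σ Lᵢ/(AᵢEᵢ) = δ_free.
Σ Lᵢ/(AᵢEᵢ) = 625/(2400×70×10³) + 500/(1175×114×10³) = 7.453×10⁻⁶ mm/N.
P = 1.523 / 7.453×10⁻⁶ = 204300 N = 204.3 kN, tensile.
σ_{titanium alloy} = P / A = 204300 / 1175 = 173.9 MPa.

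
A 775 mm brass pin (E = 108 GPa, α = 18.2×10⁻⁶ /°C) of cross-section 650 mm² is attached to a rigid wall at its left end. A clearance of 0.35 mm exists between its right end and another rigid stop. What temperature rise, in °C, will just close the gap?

The gap closes when αΔT L = 0.35 mm, since the pin is still unstressed at that instant.
ΔT = 0.35 / (18.2×10⁻⁶ × 775) = 24.81 °C.

ΔT ≈ 24.8 °C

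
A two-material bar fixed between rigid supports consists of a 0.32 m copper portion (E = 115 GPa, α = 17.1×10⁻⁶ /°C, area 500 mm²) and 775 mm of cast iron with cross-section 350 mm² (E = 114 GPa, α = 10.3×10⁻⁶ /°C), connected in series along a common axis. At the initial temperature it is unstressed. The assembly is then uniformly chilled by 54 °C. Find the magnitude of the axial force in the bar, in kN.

P ≈ 29.1 kN (tensile)

Free thermal contraction of the whole bar: Σ αᵢΔT Lᵢ = 17.1×10⁻⁶×54×320 + 10.3×10⁻⁶×54×775 = 0.7265 mm.
The walls prevent any net length change, so an axial force P (same in every segment) develops. Compatibility: P · Σ Lᵢ/(AᵢEᵢ) = δ_free.
Σ Lᵢ/(AᵢEᵢ) = 320/(500×115×10³) + 775/(350×114×10³) = 2.499×10⁻⁵ mm/N.
P = 0.7265 / 2.499×10⁻⁵ = 29070 N = 29.07 kN, tensile.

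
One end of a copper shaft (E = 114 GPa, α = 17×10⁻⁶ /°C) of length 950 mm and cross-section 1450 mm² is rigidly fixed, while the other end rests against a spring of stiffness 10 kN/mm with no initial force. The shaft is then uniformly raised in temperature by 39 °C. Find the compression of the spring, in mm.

δ ≈ 0.596 mm

If the spring were absent the shaft would lengthen by αΔT L = 17×10⁻⁶ × 39 × 950 = 0.6298 mm.
Let P be the compressive force at the spring. The shaft shortens elastically by PL/(AE) and the spring compresses by P/k; together these equal δ_free.
P [ L/(AE) + 1/k ] = δ_free → P [ 950/(1450×114×10³) + 1/(10×10³) ] = 0.6298.
P = 0.6298 / 0.0001057 = 5956 N.
Spring compression = P/k = 5956/(10×10³) = 0.5956 mm.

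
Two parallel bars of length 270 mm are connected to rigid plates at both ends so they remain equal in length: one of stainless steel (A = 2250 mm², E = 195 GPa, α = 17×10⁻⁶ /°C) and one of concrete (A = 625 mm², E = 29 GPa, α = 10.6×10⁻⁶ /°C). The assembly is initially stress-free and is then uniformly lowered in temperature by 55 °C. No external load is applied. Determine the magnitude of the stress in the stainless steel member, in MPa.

Equilibrium of a rigid end plate with no external load gives equal and opposite internal forces ±P in the two members. Since α_{stainless steel} > α_{concrete}, cooling drives the stainless steel into tension and the concrete into compression.
Setting the final lengths equal and cancelling L: (α₁ − α₂)ΔT = P/(A₁E₁) + P/(A₂E₂).
|α₁ − α₂|·ΔT = 6.4×10⁻⁶ × 55 = 0.000352.
1/(A₁E₁) + 1/(A₂E₂) = 1/(2250×195×10³) + 1/(625×29×10³) = 5.745×10⁻⁸ N⁻¹.
P = 0.000352 / 5.745×10⁻⁸ = 6127 N = 6.127 kN.
σ_{stainless steel} = P/A₁ = 6127/2250 = 2.723 MPa, tensile.

σ ≈ 2.72 MPa (tensile)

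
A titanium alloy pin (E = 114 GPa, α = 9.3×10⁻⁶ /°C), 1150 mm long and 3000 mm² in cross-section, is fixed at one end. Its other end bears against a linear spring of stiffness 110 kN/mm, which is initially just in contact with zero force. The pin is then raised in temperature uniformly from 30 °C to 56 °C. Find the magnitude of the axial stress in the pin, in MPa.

If the spring were absent the pin would lengthen by αΔT L = 9.3×10⁻⁶ × 26 × 1150 = 0.2781 mm.
Let P be the compressive force at the spring. The pin shortens elastically by PL/(AE) and the spring compresses by P/k; together these equal δ_free.
P [ L/(AE) + 1/k ] = δ_free → P [ 1150/(3000×114×10³) + 1/(110×10³) ] = 0.2781.
P = 0.2781 / 1.245×10⁻⁵ = 22330 N.
σ = P/A = 22330/3000 = 7.443 MPa.

σ ≈ 7.44 MPa (compressive)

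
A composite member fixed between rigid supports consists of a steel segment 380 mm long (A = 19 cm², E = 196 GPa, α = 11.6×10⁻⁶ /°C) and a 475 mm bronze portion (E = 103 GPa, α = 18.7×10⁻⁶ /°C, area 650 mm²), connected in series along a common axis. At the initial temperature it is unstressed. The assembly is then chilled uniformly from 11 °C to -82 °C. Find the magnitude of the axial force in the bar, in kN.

Free thermal contraction of the whole bar: Σ αᵢΔT Lᵢ = 11.6×10⁻⁶×93×380 + 18.7×10⁻⁶×93×475 = 1.236 mm.
Since the ends are fixed, an axial force P builds up, equal in every segment, with P · Σ Lᵢ/(AᵢEᵢ) = δ_free.
The series flexibility is Σ Lᵢ/(AᵢEᵢ) = 380/(1900×196×10³) + 475/(650×103×10³) = 8.115×10⁻⁶ mm/N.
Hence P = δ_free / Σ(L/AE) = 1.236/8.115×10⁻⁶ = 152.3 kN (tensile).

P ≈ 152 kN (tensile)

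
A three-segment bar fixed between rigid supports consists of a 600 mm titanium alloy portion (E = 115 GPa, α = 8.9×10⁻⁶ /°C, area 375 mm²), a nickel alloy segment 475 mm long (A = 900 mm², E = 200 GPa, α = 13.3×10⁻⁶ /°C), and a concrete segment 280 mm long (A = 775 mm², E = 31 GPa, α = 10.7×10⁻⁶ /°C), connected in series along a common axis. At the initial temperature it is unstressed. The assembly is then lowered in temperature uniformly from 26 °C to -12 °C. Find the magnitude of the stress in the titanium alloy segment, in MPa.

σ ≈ 52.6 MPa (tensile)

With the walls removed the bar would change length by δ_free = Σ αᵢΔT Lᵢ = 8.9×10⁻⁶×38×600 + 13.3×10⁻⁶×38×475 + 10.7×10⁻⁶×38×280 = 0.5568 mm.
Since the ends are fixed, an axial force P builds up, equal in every segment, with P · Σ Lᵢ/(AᵢEᵢ) = δ_free.
The series flexibility is Σ Lᵢ/(AᵢEᵢ) = 600/(375×115×10³) + 475/(900×200×10³) + 280/(775×31×10³) = 2.821×10⁻⁵ mm/N.
P = 0.5568 / 2.821×10⁻⁵ = 19740 N = 19.74 kN, tensile.
σ_{titanium alloy} = P / A = 19740 / 375 = 52.64 MPa.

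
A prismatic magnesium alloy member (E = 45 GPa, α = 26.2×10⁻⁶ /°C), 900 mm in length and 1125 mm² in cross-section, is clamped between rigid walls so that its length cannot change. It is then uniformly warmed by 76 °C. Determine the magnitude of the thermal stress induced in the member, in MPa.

σ ≈ 89.6 MPa (compressive)

The supports are rigid, so the total axial strain is zero. The restrained thermal strain is ε = αΔT = 26.2×10⁻⁶ × 76 = 1991.2×10⁻⁶.
The stress required to suppress this strain is σ = Eε = 45×10³ × 1991.2×10⁻⁶ = 89.6 MPa, compressive since the member is trying to expand.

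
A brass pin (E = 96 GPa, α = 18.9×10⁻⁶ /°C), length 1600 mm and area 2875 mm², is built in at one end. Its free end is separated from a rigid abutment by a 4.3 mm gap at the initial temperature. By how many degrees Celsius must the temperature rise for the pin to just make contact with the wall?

Contact occurs when the free expansion equals the gap: αΔT L = 4.3 mm.
ΔT = 4.3 / (18.9×10⁻⁶ × 1600) = 142.2 °C.

ΔT ≈ 142 °C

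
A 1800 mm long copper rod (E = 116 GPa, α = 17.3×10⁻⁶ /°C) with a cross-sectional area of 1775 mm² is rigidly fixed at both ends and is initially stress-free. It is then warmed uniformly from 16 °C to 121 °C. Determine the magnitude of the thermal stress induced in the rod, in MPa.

With length fixed, the mechanical strain must cancel the thermal strain αΔT = 17.3×10⁻⁶ × 105 = 1816.5×10⁻⁶.
σ = EαΔT = 116×10³ × 17.3×10⁻⁶ × 105 = 210.7 MPa (compressive; the rod is trying to expand).

σ ≈ 211 MPa (compressive)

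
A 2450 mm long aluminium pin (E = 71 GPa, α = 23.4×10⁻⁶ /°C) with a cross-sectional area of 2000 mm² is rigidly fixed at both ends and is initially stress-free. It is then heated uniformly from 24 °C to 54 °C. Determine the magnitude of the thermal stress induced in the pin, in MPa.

σ ≈ 49.8 MPa (compressive)

The supports are rigid, so the total axial strain is zero. The restrained thermal strain is ε = αΔT = 23.4×10⁻⁶ × 30 = 702×10⁻⁶.
Hence σ = E·αΔT = 71×10³ × 702×10⁻⁶ = 49.84 MPa, compressive.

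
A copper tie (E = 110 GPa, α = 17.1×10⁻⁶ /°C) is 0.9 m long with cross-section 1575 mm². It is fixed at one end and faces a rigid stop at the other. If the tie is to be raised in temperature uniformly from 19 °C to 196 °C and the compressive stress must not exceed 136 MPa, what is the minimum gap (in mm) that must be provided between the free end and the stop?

g ≈ 1.61 mm

Free expansion if unrestrained: δ_free = αΔT L = 17.1×10⁻⁶ × 177 × 900 = 2.724 mm.
A stress of 136 MPa corresponds to the wall pushing the tie back by σL/E = 136×900/(110×10³) = 1.113 mm.
So the gap has to take up the difference, g_min = δ_free − σL/E = 2.724 − 1.113 = 1.611 mm.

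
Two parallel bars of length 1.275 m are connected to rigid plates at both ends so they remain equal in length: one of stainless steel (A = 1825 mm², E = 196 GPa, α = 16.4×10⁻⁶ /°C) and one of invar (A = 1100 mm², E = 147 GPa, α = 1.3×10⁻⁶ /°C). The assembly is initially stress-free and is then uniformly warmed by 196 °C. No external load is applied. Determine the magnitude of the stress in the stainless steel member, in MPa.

The stainless steel has the larger α, so on heating it would change length more than the invar if both were free. The rigid plates force a common final length, so the stainless steel is put into compression and the invar into tension, with equal and opposite forces P (no external load).
Compatibility of the two members (thermal + elastic change equal): (α₁ − α₂)ΔT = P·[1/(A₁E₁) + 1/(A₂E₂)].
|α₁ − α₂|·ΔT = 15.1×10⁻⁶ × 196 = 0.00296.
1/(A₁E₁) + 1/(A₂E₂) = 1/(1825×196×10³) + 1/(1100×147×10³) = 8.98×10⁻⁹ N⁻¹.
P = 0.00296 / 8.98×10⁻⁹ = 329600 N = 329.6 kN.
σ_{stainless steel} = P/A₁ = 329600/1825 = 180.6 MPa, compressive.

σ ≈ 181 MPa (compressive)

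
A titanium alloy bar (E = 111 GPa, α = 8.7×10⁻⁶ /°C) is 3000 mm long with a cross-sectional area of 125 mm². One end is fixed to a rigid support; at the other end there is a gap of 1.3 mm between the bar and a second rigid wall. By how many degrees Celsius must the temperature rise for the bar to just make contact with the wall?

The gap closes when αΔT L = 1.3 mm, since the bar is still unstressed at that instant.
So ΔT = g/(αL) = 1.3/(8.7×10⁻⁶ × 3000) = 49.81 °C.

ΔT ≈ 49.8 °C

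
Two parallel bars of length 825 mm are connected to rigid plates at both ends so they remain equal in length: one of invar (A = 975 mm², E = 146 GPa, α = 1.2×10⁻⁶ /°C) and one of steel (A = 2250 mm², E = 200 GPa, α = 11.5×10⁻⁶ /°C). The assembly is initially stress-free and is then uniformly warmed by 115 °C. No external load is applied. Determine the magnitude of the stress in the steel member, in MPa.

σ ≈ 56.9 MPa (compressive)

Equilibrium of a rigid end plate with no external load gives equal and opposite internal forces ±P in the two members. Since α_{steel} > α_{invar}, heating drives the steel into compression and the invar into tension.
Compatibility of the two members (thermal + elastic change equal): (α₁ − α₂)ΔT = P·[1/(A₁E₁) + 1/(A₂E₂)].
|α₁ − α₂|·ΔT = 10.3×10⁻⁶ × 115 = 0.001185.
1/(A₁E₁) + 1/(A₂E₂) = 1/(975×146×10³) + 1/(2250×200×10³) = 9.247×10⁻⁹ N⁻¹.
P = 0.001185 / 9.247×10⁻⁹ = 128100 N = 128.1 kN.
σ_{steel} = P/A₂ = 128100/2250 = 56.93 MPa, compressive.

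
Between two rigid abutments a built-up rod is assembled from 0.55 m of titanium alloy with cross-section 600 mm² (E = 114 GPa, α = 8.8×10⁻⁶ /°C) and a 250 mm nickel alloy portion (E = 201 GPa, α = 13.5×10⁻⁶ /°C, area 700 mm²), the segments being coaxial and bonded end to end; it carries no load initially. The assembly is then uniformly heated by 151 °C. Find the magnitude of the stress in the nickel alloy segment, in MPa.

σ ≈ 180 MPa (compressive)

Free thermal expansion of the whole bar: Σ αᵢΔT Lᵢ = 8.8×10⁻⁶×151×550 + 13.5×10⁻⁶×151×250 = 1.24 mm.
The walls prevent any net length change, so an axial force P (same in every segment) develops. Compatibility: P · Σ Lᵢ/(AᵢEᵢ) = δ_free.
Σ Lᵢ/(AᵢEᵢ) = 550/(600×114×10³) + 250/(700×201×10³) = 9.818×10⁻⁶ mm/N.
Hence P = δ_free / Σ(L/AE) = 1.24/9.818×10⁻⁶ = 126.3 kN (compressive).
σ_{nickel alloy} = P / A = 126300 / 700 = 180.5 MPa.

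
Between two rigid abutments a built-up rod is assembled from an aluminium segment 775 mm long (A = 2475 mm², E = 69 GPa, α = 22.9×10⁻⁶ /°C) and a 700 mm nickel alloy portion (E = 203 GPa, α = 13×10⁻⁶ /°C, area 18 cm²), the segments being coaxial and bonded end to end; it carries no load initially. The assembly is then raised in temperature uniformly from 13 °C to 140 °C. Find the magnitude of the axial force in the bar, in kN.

P ≈ 528 kN (compressive)

If the supports were absent, the total length change would be Σ αᵢΔT Lᵢ = 22.9×10⁻⁶×127×775 + 13×10⁻⁶×127×700 = 3.41 mm.
The rigid supports impose zero overall length change; the single axial force P common to all segments must satisfy P Σ Lᵢ/(AᵢEᵢ) = δ_free.
The series flexibility is Σ Lᵢ/(AᵢEᵢ) = 775/(2475×69×10³) + 700/(1800×203×10³) = 6.454×10⁻⁶ mm/N.
P = 3.41 / 6.454×10⁻⁶ = 528300 N = 528.3 kN, compressive.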